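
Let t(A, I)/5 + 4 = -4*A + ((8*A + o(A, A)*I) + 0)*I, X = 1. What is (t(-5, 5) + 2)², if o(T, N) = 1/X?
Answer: 628849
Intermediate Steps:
o(T, N) = 1 (o(T, N) = 1/1 = 1)
t(A, I) = -20 - 20*A + 5*I*(I + 8*A) (t(A, I) = -20 + 5*(-4*A + ((8*A + 1*I) + 0)*I) = -20 + 5*(-4*A + ((8*A + I) + 0)*I) = -20 + 5*(-4*A + ((I + 8*A) + 0)*I) = -20 + 5*(-4*A + (I + 8*A)*I) = -20 + 5*(-4*A + I*(I + 8*A)) = -20 + (-20*A + 5*I*(I + 8*A)) = -20 - 20*A + 5*I*(I + 8*A))
(t(-5, 5) + 2)² = ((-20 - 20*(-5) + 5*5² + 40*(-5)*5) + 2)² = ((-20 + 100 + 5*25 - 1000) + 2)² = ((-20 + 100 + 125 - 1000) + 2)² = (-795 + 2)² = (-793)² = 628849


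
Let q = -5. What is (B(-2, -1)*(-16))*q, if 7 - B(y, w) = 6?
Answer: 80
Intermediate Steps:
B(y, w) = 1 (B(y, w) = 7 - 1*6 = 7 - 6 = 1)
(B(-2, -1)*(-16))*q = (1*(-16))*(-5) = -16*(-5) = 80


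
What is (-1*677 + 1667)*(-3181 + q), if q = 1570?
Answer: -1594890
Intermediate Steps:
(-1*677 + 1667)*(-3181 + q) = (-1*677 + 1667)*(-3181 + 1570) = (-677 + 1667)*(-1611) = 990*(-1611) = -1594890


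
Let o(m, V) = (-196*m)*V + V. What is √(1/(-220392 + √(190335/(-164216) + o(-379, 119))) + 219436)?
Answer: 2*√(992725520026097 - 54859*√59596256329235470)/√(18095946336 - √59596256329235470) ≈ 468.44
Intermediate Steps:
o(m, V) = V - 196*V*m (o(m, V) = -196*V*m + V = V - 196*V*m)
√(1/(-220392 + √(190335/(-164216) + o(-379, 119))) + 219436) = √(1/(-220392 + √(190335/(-164216) + 119*(1 - 196*(-379)))) + 219436) = √(1/(-220392 + √(190335*(-1/164216) + 119*(1 + 74284))) + 219436) = √(1/(-220392 + √(-190335/164216 + 119*74285)) + 219436) = √(1/(-220392 + √(-190335/164216 + 8839915)) + 219436) = √(1/(-220392 + √(1451655291305/164216)) + 219436) = √(1/(-220392 + √59596256329235470/82108) + 219436) = √(219436 + 1/(-220392 + √59596256329235470/82108))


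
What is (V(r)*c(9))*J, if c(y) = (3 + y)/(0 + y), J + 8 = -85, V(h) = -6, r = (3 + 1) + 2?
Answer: 744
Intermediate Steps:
r = 6 (r = 4 + 2 = 6)
J = -93 (J = -8 - 85 = -93)
c(y) = (3 + y)/y
(V(r)*c(9))*J = -6*(3 + 9)/9*(-93) = -2*12/3*(-93) = -6*4/3*(-93) = -8*(-93) = 744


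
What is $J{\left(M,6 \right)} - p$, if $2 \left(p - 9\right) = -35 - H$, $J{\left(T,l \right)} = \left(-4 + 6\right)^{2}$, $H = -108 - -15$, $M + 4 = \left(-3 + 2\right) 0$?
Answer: $-34$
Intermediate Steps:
$M = -4$ ($M = -4 + \left(-3 + 2\right) 0 = -4 - 0 = -4 + 0 = -4$)
$H = -93$ ($H = -108 + 15 = -93$)
$J{\left(T,l \right)} = 4$ ($J{\left(T,l \right)} = 2^{2} = 4$)
$p = 38$ ($p = 9 + \frac{-35 - -93}{2} = 9 + \frac{-35 + 93}{2} = 9 + \frac{1}{2} \cdot 58 = 9 + 29 = 38$)
$J{\left(M,6 \right)} - p = 4 - 38 = -34$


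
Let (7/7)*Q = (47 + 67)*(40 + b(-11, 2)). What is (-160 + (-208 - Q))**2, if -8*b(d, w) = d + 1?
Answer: 102839881/4 ≈ 2.5710e+7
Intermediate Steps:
b(d, w) = -1/8 - d/8 (b(d, w) = -(d + 1)/8 = -(1 + d)/8 = -1/8 - d/8)
Q = 9405/2 (Q = (47 + 67)*(40 + (-1/8 - 1/8*(-11))) = 114*(40 + (-1/8 + 11/8)) = 114*(40 + 5/4) = 114*(165/4) = 9405/2 ≈ 4702.5)
(-160 + (-208 - Q))**2 = (-160 + (-208 - 1*9405/2))**2 = (-160 + (-208 - 9405/2))**2 = (-160 - 9821/2)**2 = (-10141/2)**2 = 102839881/4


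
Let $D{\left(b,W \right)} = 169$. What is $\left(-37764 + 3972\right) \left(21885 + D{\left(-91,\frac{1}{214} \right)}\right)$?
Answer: $-745248768$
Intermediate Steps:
$\left(-37764 + 3972\right) \left(21885 + D{\left(-91,\frac{1}{214} \right)}\right) = \left(-37764 + 3972\right) \left(21885 + 169\right) = \left(-33792\right) 22054 = -745248768$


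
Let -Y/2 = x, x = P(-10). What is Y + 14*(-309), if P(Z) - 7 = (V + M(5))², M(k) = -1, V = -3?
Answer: -4372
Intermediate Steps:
P(Z) = 23 (P(Z) = 7 + (-3 - 1)² = 7 + (-4)² = 7 + 16 = 23)
x = 23
Y = -46 (Y = -2*23 = -46)
Y + 14*(-309) = -46 + 14*(-309) = -46 - 4326 = -4372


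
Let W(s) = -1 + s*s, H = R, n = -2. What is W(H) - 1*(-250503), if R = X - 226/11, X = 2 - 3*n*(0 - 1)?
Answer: 30383642/121 ≈ 2.5110e+5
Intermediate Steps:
X = -4 (X = 2 - (-6)*(0 - 1) = 2 - (-6)*(-1) = 2 - 3*2 = 2 - 6 = -4)
R = -270/11 (R = -4 - 226/11 = -270/11 ≈ -24.545)
H = -270/11 ≈ -24.545
W(s) = -1 + s²
W(H) - 1*(-250503) = (-1 + (-270/11)²) - 1*(-250503) = (-1 + 72900/121) + 250503 = 72779/121 + 250503 = 30383642/121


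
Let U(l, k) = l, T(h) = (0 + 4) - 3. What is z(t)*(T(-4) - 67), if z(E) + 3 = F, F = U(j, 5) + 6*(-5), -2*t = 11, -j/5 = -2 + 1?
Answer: 1848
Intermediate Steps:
T(h) = 1 (T(h) = 4 - 3 = 1)
j = 5 (j = -5*(-2 + 1) = -5*(-1) = 5)
t = -11/2 (t = -½*11 = -11/2 ≈ -5.5000)
F = -25 (F = 5 + 6*(-5) = 5 - 30 = -25)
z(E) = -28 (z(E) = -3 - 25 = -28)
z(t)*(T(-4) - 67) = -28*(1 - 67) = -28*(-66) = 1848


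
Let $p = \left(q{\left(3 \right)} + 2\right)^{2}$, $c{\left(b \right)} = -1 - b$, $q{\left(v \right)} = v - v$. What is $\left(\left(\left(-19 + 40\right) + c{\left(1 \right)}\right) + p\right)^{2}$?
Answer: $529$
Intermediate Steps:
$q{\left(v \right)} = 0$
$p = 4$ ($p = \left(0 + 2\right)^{2} = 2^{2} = 4$)
$\left(\left(\left(-19 + 40\right) + c{\left(1 \right)}\right) + p\right)^{2} = \left(\left(\left(-19 + 40\right) - 2\right) + 4\right)^{2} = \left(\left(21 - 2\right) + 4\right)^{2} = \left(19 + 4\right)^{2} = 23^{2} = 529$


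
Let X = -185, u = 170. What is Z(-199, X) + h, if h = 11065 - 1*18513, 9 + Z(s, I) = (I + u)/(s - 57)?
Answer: -1908977/256 ≈ -7456.9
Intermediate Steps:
Z(s, I) = -9 + (170 + I)/(-57 + s) (Z(s, I) = -9 + (I + 170)/(s - 57) = -9 + (170 + I)/(-57 + s))
h = -7448 (h = 11065 - 18513 = -7448)
Z(-199, X) + h = (683 - 185 - 9*(-199))/(-57 - 199) - 7448 = (683 - 185 + 1791)/(-256) - 7448 = -1/256*2289 - 7448 = -2289/256 - 7448 = -1908977/256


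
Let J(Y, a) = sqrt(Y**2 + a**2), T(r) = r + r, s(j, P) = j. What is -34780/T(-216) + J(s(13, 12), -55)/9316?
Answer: 8695/108 + sqrt(3194)/9316 ≈ 80.515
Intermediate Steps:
T(r) = 2*r
-34780/T(-216) + J(s(13, 12), -55)/9316 = -34780/(2*(-216)) + sqrt(13**2 + (-55)**2)/9316 = -34780/(-432) + sqrt(169 + 3025)*(1/9316) = -34780*(-1/432) + sqrt(3194)*(1/9316) = 8695/108 + sqrt(3194)/9316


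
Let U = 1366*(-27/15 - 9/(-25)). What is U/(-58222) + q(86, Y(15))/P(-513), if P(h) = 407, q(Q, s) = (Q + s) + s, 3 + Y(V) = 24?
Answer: 103162516/296204425 ≈ 0.34828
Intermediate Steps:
Y(V) = 21 (Y(V) = -3 + 24 = 21)
q(Q, s) = Q + 2*s
U = -49176/25 (U = 1366*(-27*1/15 - 9*(-1/25)) = 1366*(-9/5 + 9/25) = 1366*(-36/25) = -49176/25 ≈ -1967.0)
U/(-58222) + q(86, Y(15))/P(-513) = -49176/25/(-58222) + (86 + 2*21)/407 = -49176/25*(-1/58222) + (86 + 42)*(1/407) = 24588/727775 + 128*(1/407) = 24588/727775 + 128/407 = 103162516/296204425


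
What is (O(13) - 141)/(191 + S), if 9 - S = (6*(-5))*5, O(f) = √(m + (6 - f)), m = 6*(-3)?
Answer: -141/350 + I/70 ≈ -0.40286 + 0.014286*I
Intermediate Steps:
m = -18
O(f) = √(-12 - f) (O(f) = √(-18 + (6 - f)) = √(-12 - f))
S = 159 (S = 9 - 6*(-5)*5 = 9 - (-30)*5 = 9 - 1*(-150) = 9 + 150 = 159)
(O(13) - 141)/(191 + S) = (√(-12 - 1*13) - 141)/(191 + 159) = (√(-12 - 13) - 141)/350 = (√(-25) - 141)*(1/350) = (5*I - 141)*(1/350) = (-141 + 5*I)*(1/350) = -141/350 + I/70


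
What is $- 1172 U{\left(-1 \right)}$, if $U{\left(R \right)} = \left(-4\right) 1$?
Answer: $4688$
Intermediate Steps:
$U{\left(R \right)} = -4$
$- 1172 U{\left(-1 \right)} = \left(-1172\right) \left(-4\right) = 4688$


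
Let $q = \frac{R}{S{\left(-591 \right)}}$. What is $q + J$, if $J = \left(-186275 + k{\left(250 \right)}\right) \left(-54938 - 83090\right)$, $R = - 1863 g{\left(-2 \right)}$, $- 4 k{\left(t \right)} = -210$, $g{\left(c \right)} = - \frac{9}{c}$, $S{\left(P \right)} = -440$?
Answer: $\frac{22619448939167}{880} \approx 2.5704 \cdot 10^{10}$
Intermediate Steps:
$k{\left(t \right)} = \frac{105}{2}$ ($k{\left(t \right)} = \left(- \frac{1}{4}\right) \left(-210\right) = \frac{105}{2}$)
$R = - \frac{16767}{2}$ ($R = - 1863 \left(- \frac{9}{-2}\right) = - 1863 \left(\left(-9\right) \left(- \frac{1}{2}\right)\right) = \left(-1863\right) \frac{9}{2} = - \frac{16767}{2} \approx -8383.5$)
$q = \frac{16767}{880}$ ($q = - \frac{16767}{2 \left(-440\right)} = \left(- \frac{16767}{2}\right) \left(- \frac{1}{440}\right) = \frac{16767}{880} \approx 19.053$)
$J = 25703919230$ ($J = \left(-186275 + \frac{105}{2}\right) \left(-54938 - 83090\right) = \left(- \frac{372445}{2}\right) \left(-138028\right) = 25703919230$)
$q + J = \frac{16767}{880} + 25703919230 = \frac{22619448939167}{880}$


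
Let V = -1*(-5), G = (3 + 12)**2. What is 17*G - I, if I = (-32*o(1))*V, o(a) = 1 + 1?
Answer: 4145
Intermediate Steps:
o(a) = 2
G = 225 (G = 15**2 = 225)
V = 5
I = -320 (I = -32*2*5 = -64*5 = -320)
17*G - I = 17*225 - 1*(-320) = 3825 + 320 = 4145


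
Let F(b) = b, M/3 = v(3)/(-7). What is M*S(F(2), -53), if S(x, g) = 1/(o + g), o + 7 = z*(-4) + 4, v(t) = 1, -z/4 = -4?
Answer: 1/280 ≈ 0.0035714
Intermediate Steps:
z = 16 (z = -4*(-4) = 16)
o = -67 (o = -7 + (16*(-4) + 4) = -7 + (-64 + 4) = -7 - 60 = -67)
M = -3/7 (M = 3*(1/(-7)) = 3*(1*(-⅐)) = 3*(-⅐) = -3/7 ≈ -0.42857)
S(x, g) = 1/(-67 + g)
M*S(F(2), -53) = -3/(7*(-67 - 53)) = -3/7/(-120) = -3/7*(-1/120) = 1/280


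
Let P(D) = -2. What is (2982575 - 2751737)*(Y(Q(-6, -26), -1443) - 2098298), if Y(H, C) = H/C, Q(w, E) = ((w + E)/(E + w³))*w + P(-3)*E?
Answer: -28190639222407940/58201 ≈ -4.8437e+11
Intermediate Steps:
Q(w, E) = -2*E + w*(E + w)/(E + w³) (Q(w, E) = ((w + E)/(E + w³))*w - 2*E = ((E + w)/(E + w³))*w - 2*E = w*(E + w)/(E + w³) - 2*E = -2*E + w*(E + w)/(E + w³))
(2982575 - 2751737)*(Y(Q(-6, -26), -1443) - 2098298) = (2982575 - 2751737)*((((-6)² - 2*(-26)² - 26*(-6) - 2*(-26)*(-6)³)/(-26 + (-6)³))/(-1443) - 2098298) = 230838*(((36 - 2*676 + 156 - 2*(-26)*(-216))/(-26 - 216))*(-1/1443) - 2098298) = 230838*(((36 - 1352 + 156 - 11232)/(-242))*(-1/1443) - 2098298) = 230838*(-1/242*(-12392)*(-1/1443) - 2098298) = 230838*((6196/121)*(-1/1443) - 2098298) = 230838*(-6196/174603 - 2098298) = 230838*(-366369131890/174603) = -28190639222407940/58201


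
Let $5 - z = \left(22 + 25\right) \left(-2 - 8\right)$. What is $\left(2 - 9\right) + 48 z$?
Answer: $22793$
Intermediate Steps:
$z = 475$ ($z = 5 - \left(22 + 25\right) \left(-2 - 8\right) = 5 - 47 \left(-10\right) = 5 - -470 = 5 + 470 = 475$)
$\left(2 - 9\right) + 48 z = \left(2 - 9\right) + 48 \cdot 475 = \left(2 - 9\right) + 22800 = -7 + 22800 = 22793$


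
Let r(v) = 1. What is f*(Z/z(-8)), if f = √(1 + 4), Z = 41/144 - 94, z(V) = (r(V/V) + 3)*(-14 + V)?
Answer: 13495*√5/12672 ≈ 2.3813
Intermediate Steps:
z(V) = -56 + 4*V (z(V) = (1 + 3)*(-14 + V) = 4*(-14 + V) = -56 + 4*V)
Z = -13495/144 (Z = 41*(1/144) - 94 = 41/144 - 94 = -13495/144 ≈ -93.715)
f = √5 ≈ 2.2361
f*(Z/z(-8)) = √5*(-13495/(144*(-56 + 4*(-8)))) = √5*(-13495/(144*(-56 - 32))) = √5*(-13495/144/(-88)) = √5*(-13495/144*(-1/88)) = √5*(13495/12672) = 13495*√5/12672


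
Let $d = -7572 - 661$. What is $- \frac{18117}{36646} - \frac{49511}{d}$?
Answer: $\frac{1665222845}{301706518} \approx 5.5193$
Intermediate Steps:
$d = -8233$
$- \frac{18117}{36646} - \frac{49511}{d} = - \frac{18117}{36646} - \frac{49511}{-8233} = \left(-18117\right) \frac{1}{36646} - - \frac{49511}{8233} = - \frac{18117}{36646} + \frac{49511}{8233} = \frac{1665222845}{301706518}$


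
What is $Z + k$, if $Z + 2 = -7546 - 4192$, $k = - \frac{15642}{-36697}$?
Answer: $- \frac{430807138}{36697} \approx -11740.0$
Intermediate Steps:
$k = \frac{15642}{36697}$ ($k = \left(-15642\right) \left(- \frac{1}{36697}\right) = \frac{15642}{36697} \approx 0.42625$)
$Z = -11740$ ($Z = -2 - 11738 = -11740$)
$Z + k = -11740 + \frac{15642}{36697} = - \frac{430807138}{36697}$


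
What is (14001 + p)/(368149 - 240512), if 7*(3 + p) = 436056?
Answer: 534042/893459 ≈ 0.59772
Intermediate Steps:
p = 436035/7 (p = -3 + (⅐)*436056 = -3 + 436056/7 = 436035/7 ≈ 62291.)
(14001 + p)/(368149 - 240512) = (14001 + 436035/7)/(368149 - 240512) = (534042/7)/127637 = (534042/7)*(1/127637) = 534042/893459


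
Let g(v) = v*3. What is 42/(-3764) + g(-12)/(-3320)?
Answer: -123/390515 ≈ -0.00031497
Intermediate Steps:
g(v) = 3*v
42/(-3764) + g(-12)/(-3320) = 42/(-3764) + (3*(-12))/(-3320) = 42*(-1/3764) - 36*(-1/3320) = -21/1882 + 9/830 = -123/390515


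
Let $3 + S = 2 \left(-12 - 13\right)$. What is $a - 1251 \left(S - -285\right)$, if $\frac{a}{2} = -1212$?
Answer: $-292656$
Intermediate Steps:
$a = -2424$ ($a = 2 \left(-1212\right) = -2424$)
$S = -53$ ($S = -3 + 2 \left(-12 - 13\right) = -3 + 2 \left(-25\right) = -3 - 50 = -53$)
$a - 1251 \left(S - -285\right) = -2424 - 1251 \left(-53 - -285\right) = -2424 - 1251 \left(-53 + 285\right) = -2424 - 290232 = -292656$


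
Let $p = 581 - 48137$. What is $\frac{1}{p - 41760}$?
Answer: $- \frac{1}{89316} \approx -1.1196 \cdot 10^{-5}$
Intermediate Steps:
$p = -47556$
$\frac{1}{p - 41760} = \frac{1}{-47556 - 41760} = \frac{1}{-89316} = - \frac{1}{89316}$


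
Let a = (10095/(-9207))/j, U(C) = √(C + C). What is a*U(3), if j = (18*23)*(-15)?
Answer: 673*√6/3811698 ≈ 0.00043249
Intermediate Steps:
U(C) = √2*√C (U(C) = √(2*C) = √2*√C)
j = -6210 (j = 414*(-15) = -6210)
a = 673/3811698 (a = (10095/(-9207))/(-6210) = (10095*(-1/9207))*(-1/6210) = -3365/3069*(-1/6210) = 673/3811698 ≈ 0.00017656)
a*U(3) = 673*(√2*√3)/3811698 = 673*√6/3811698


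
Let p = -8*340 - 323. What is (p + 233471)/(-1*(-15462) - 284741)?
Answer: -230428/269279 ≈ -0.85572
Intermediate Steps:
p = -3043 (p = -2720 - 323 = -3043)
(p + 233471)/(-1*(-15462) - 284741) = (-3043 + 233471)/(-1*(-15462) - 284741) = 230428/(15462 - 284741) = 230428/(-269279) = 230428*(-1/269279) = -230428/269279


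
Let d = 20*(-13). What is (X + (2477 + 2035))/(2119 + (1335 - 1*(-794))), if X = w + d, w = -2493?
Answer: 1759/4248 ≈ 0.41408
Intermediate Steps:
d = -260
X = -2753 (X = -2493 - 260 = -2753)
(X + (2477 + 2035))/(2119 + (1335 - 1*(-794))) = (-2753 + (2477 + 2035))/(2119 + (1335 - 1*(-794))) = (-2753 + 4512)/(2119 + (1335 + 794)) = 1759/(2119 + 2129) = 1759/4248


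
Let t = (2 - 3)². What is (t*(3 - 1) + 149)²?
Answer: 22801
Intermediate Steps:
t = 1 (t = (-1)² = 1)
(t*(3 - 1) + 149)² = (1*(3 - 1) + 149)² = (1*2 + 149)² = (2 + 149)² = 151² = 22801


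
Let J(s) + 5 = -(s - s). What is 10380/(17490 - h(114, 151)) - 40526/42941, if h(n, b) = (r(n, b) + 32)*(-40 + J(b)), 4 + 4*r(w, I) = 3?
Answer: -3721434/9419015 ≈ -0.39510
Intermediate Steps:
r(w, I) = -1/4 (r(w, I) = -1 + (1/4)*3 = -1 + 3/4 = -1/4)
J(s) = -5 (J(s) = -5 - (s - s) = -5 - 1*0 = -5 + 0 = -5)
h(n, b) = -5715/4 (h(n, b) = (-1/4 + 32)*(-40 - 5) = (127/4)*(-45) = -5715/4)
10380/(17490 - h(114, 151)) - 40526/42941 = 10380/(17490 - 1*(-5715/4)) - 40526/42941 = 10380/(17490 + 5715/4) - 40526*1/42941 = 10380/(75675/4) - 1762/1867 = 10380*(4/75675) - 1762/1867 = 2768/5045 - 1762/1867 = -3721434/9419015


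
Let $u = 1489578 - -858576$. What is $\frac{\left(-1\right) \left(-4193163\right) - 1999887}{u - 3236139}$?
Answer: $- \frac{731092}{295995} \approx -2.4699$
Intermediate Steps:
$u = 2348154$ ($u = 1489578 + 858576 = 2348154$)
$\frac{\left(-1\right) \left(-4193163\right) - 1999887}{u - 3236139} = \frac{\left(-1\right) \left(-4193163\right) - 1999887}{2348154 - 3236139} = \frac{4193163 - 1999887}{-887985} = 2193276 \left(- \frac{1}{887985}\right) = - \frac{731092}{295995}$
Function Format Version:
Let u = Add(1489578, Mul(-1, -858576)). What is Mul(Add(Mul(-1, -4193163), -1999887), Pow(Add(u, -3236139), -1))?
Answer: Rational(-731092, 295995) ≈ -2.4699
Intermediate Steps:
u = 2348154 (u = Add(1489578, 858576) = 2348154)
Mul(Add(Mul(-1, -4193163), -1999887), Pow(Add(u, -3236139), -1)) = Mul(Add(Mul(-1, -4193163), -1999887), Pow(Add(2348154, -3236139), -1)) = Mul(Add(4193163, -1999887), Pow(-887985, -1)) = Mul(2193276, Rational(-1, 887985)) = Rational(-731092, 295995)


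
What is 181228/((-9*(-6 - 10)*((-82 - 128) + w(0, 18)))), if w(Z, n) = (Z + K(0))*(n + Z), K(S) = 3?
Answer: -45307/5616 ≈ -8.0675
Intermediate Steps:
w(Z, n) = (3 + Z)*(Z + n) (w(Z, n) = (Z + 3)*(n + Z) = (3 + Z)*(Z + n))
181228/((-9*(-6 - 10)*((-82 - 128) + w(0, 18)))) = 181228/((-9*(-6 - 10)*((-82 - 128) + (0² + 3*0 + 3*18 + 0*18)))) = 181228/((-9*(-16)*(-210 + (0 + 0 + 54 + 0)))) = 181228/((-(-144)*(-210 + 54))) = 181228/((-(-144)*(-156))) = 181228/((-1*22464)) = 181228/(-22464) = 181228*(-1/22464) = -45307/5616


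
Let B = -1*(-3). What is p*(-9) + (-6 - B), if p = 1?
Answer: -18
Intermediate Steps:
B = 3
p*(-9) + (-6 - B) = 1*(-9) + (-6 - 1*3) = -9 + (-6 - 3) = -9 - 9 = -18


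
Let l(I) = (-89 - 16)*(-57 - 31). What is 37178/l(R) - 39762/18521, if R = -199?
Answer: 160586429/85567020 ≈ 1.8767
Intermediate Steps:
l(I) = 9240 (l(I) = -105*(-88) = 9240)
37178/l(R) - 39762/18521 = 37178/9240 - 39762/18521 = 37178*(1/9240) - 39762*1/18521 = 18589/4620 - 39762/18521 = 160586429/85567020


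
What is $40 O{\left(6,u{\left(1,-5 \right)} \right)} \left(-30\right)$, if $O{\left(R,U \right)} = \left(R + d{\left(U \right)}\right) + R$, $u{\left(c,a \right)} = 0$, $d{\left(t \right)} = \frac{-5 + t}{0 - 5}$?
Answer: $-15600$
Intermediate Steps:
$d{\left(t \right)} = 1 - \frac{t}{5}$ ($d{\left(t \right)} = \frac{-5 + t}{-5} = \left(-5 + t\right) \left(- \frac{1}{5}\right) = 1 - \frac{t}{5}$)
$O{\left(R,U \right)} = 1 + 2 R - \frac{U}{5}$ ($O{\left(R,U \right)} = \left(R - \left(-1 + \frac{U}{5}\right)\right) + R = \left(1 + R - \frac{U}{5}\right) + R = 1 + 2 R - \frac{U}{5}$)
$40 O{\left(6,u{\left(1,-5 \right)} \right)} \left(-30\right) = 40 \left(1 + 2 \cdot 6 - 0\right) \left(-30\right) = 40 \left(1 + 12 + 0\right) \left(-30\right) = 40 \cdot 13 \left(-30\right) = 520 \left(-30\right) = -15600$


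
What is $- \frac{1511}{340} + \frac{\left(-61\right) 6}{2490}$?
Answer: $- \frac{129561}{28220} \approx -4.5911$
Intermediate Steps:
$- \frac{1511}{340} + \frac{\left(-61\right) 6}{2490} = \left(-1511\right) \frac{1}{340} - \frac{61}{415} = - \frac{1511}{340} - \frac{61}{415} = - \frac{129561}{28220}$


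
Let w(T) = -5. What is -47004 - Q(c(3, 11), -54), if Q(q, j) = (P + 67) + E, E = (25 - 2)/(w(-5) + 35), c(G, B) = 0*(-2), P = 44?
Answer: -1413473/30 ≈ -47116.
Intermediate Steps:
c(G, B) = 0
E = 23/30 (E = (25 - 2)/(-5 + 35) = 23/30 ≈ 0.76667)
Q(q, j) = 3353/30 (Q(q, j) = (44 + 67) + 23/30 = 111 + 23/30 = 3353/30)
-47004 - Q(c(3, 11), -54) = -47004 - 1*3353/30 = -47004 - 3353/30 = -1413473/30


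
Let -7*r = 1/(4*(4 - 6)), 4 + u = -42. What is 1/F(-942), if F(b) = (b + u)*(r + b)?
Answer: 14/13029497 ≈ 1.0745e-6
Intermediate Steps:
u = -46 (u = -4 - 42 = -46)
r = 1/56 (r = -1/(4*(4 - 6))/7 = -1/(7*(4*(-2))) = -⅐/(-8) = -⅐*(-⅛) = 1/56 ≈ 0.017857)
F(b) = (-46 + b)*(1/56 + b) (F(b) = (b - 46)*(1/56 + b) = (-46 + b)*(1/56 + b))
1/F(-942) = 1/(-23/28 + (-942)² - 2575/56*(-942)) = 1/(-23/28 + 887364 + 1212825/28) = 1/(13029497/14) = 14/13029497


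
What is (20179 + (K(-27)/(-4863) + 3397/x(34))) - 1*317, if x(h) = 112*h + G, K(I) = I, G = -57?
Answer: 120773869098/6080371 ≈ 19863.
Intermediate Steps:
x(h) = -57 + 112*h (x(h) = 112*h - 57 = -57 + 112*h)
(20179 + (K(-27)/(-4863) + 3397/x(34))) - 1*317 = (20179 + (-27/(-4863) + 3397/(-57 + 112*34))) - 1*317 = (20179 + (-27*(-1/4863) + 3397/(-57 + 3808))) - 317 = (20179 + (9/1621 + 3397/3751)) - 317 = (20179 + 5540296/6080371) - 317 = 122701346705/6080371 - 317 = 120773869098/6080371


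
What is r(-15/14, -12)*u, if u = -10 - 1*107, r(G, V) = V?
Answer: 1404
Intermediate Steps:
u = -117 (u = -10 - 107 = -117)
r(-15/14, -12)*u = -12*(-117) = 1404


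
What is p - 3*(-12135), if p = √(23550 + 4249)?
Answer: 36405 + √27799 ≈ 36572.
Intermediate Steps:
p = √27799 ≈ 166.73
p - 3*(-12135) = √27799 - 3*(-12135) = √27799 - 1*(-36405) = √27799 + 36405 = 36405 + √27799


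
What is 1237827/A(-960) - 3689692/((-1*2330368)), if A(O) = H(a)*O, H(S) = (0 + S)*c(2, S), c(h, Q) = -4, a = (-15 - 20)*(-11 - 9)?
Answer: 16669901727/8156288000 ≈ 2.0438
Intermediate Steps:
a = 700 (a = -35*(-20) = 700)
H(S) = -4*S (H(S) = (0 + S)*(-4) = S*(-4) = -4*S)
A(O) = -2800*O (A(O) = (-4*700)*O = -2800*O)
1237827/A(-960) - 3689692/((-1*2330368)) = 1237827/((-2800*(-960))) - 3689692/((-1*2330368)) = 1237827/2688000 - 3689692/(-2330368) = 1237827*(1/2688000) - 3689692*(-1/2330368) = 412609/896000 + 922423/582592 = 16669901727/8156288000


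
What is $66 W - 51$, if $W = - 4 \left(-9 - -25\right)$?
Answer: $-4275$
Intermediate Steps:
$W = -64$ ($W = - 4 \left(-9 + 25\right) = \left(-4\right) 16 = -64$)
$66 W - 51 = 66 \left(-64\right) - 51 = -4224 - 51 = -4275$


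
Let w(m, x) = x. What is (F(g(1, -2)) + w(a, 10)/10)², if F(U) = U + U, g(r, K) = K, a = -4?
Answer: 9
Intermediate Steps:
F(U) = 2*U
(F(g(1, -2)) + w(a, 10)/10)² = (2*(-2) + 10/10)² = (-4 + 10*(⅒))² = (-4 + 1)² = (-3)² = 9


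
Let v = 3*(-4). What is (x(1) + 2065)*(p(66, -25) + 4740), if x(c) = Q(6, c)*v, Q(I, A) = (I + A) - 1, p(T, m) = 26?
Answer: 9498638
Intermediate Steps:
v = -12
Q(I, A) = -1 + A + I (Q(I, A) = (A + I) - 1 = -1 + A + I)
x(c) = -60 - 12*c (x(c) = (-1 + c + 6)*(-12) = (5 + c)*(-12) = -60 - 12*c)
(x(1) + 2065)*(p(66, -25) + 4740) = ((-60 - 12*1) + 2065)*(26 + 4740) = ((-60 - 12) + 2065)*4766 = (-72 + 2065)*4766 = 1993*4766 = 9498638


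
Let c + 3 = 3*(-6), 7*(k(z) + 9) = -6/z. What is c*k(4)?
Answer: 387/2 ≈ 193.50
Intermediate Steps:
k(z) = -9 - 6/(7*z) (k(z) = -9 + (-6/z)/7 = -9 - 6/(7*z))
c = -21 (c = -3 + 3*(-6) = -3 - 18 = -21)
c*k(4) = -21*(-9 - 6/7/4) = -21*(-9 - 6/7*¼) = -21*(-9 - 3/14) = -21*(-129/14) = 387/2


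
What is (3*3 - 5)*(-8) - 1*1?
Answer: -33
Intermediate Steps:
(3*3 - 5)*(-8) - 1*1 = (9 - 5)*(-8) - 1 = 4*(-8) - 1 = -32 - 1 = -33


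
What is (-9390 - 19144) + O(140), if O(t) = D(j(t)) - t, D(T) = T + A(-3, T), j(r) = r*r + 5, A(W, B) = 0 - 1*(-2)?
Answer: -9067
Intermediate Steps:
A(W, B) = 2 (A(W, B) = 0 + 2 = 2)
j(r) = 5 + r**2 (j(r) = r**2 + 5 = 5 + r**2)
D(T) = 2 + T (D(T) = T + 2 = 2 + T)
O(t) = 7 + t**2 - t (O(t) = (2 + (5 + t**2)) - t = (7 + t**2) - t = 7 + t**2 - t)
(-9390 - 19144) + O(140) = (-9390 - 19144) + (7 + 140**2 - 1*140) = -28534 + (7 + 19600 - 140) = -28534 + 19467 = -9067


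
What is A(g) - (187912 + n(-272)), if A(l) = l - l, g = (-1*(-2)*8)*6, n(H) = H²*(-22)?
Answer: 1439736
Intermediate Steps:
n(H) = -22*H²
g = 96 (g = (2*8)*6 = 16*6 = 96)
A(l) = 0
A(g) - (187912 + n(-272)) = 0 - (187912 - 22*(-272)²) = 0 - (187912 - 22*73984) = 0 - (187912 - 1627648) = 0 - 1*(-1439736) = 0 + 1439736 = 1439736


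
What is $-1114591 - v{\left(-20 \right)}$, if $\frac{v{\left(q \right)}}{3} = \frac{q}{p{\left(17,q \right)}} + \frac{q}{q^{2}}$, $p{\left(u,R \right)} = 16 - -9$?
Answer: $- \frac{22291769}{20} \approx -1.1146 \cdot 10^{6}$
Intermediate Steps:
$p{\left(u,R \right)} = 25$ ($p{\left(u,R \right)} = 16 + 9 = 25$)
$v{\left(q \right)} = \frac{3}{q} + \frac{3 q}{25}$ ($v{\left(q \right)} = 3 \left(\frac{q}{25} + \frac{q}{q^{2}}\right) = 3 \left(q \frac{1}{25} + \frac{q}{q^{2}}\right) = 3 \left(\frac{q}{25} + \frac{1}{q}\right) = 3 \left(\frac{1}{q} + \frac{q}{25}\right) = \frac{3}{q} + \frac{3 q}{25}$)
$-1114591 - v{\left(-20 \right)} = -1114591 - \left(\frac{3}{-20} + \frac{3}{25} \left(-20\right)\right) = -1114591 - \left(3 \left(- \frac{1}{20}\right) - \frac{12}{5}\right) = -1114591 - \left(- \frac{3}{20} - \frac{12}{5}\right) = -1114591 - - \frac{51}{20} = -1114591 + \frac{51}{20} = - \frac{22291769}{20}$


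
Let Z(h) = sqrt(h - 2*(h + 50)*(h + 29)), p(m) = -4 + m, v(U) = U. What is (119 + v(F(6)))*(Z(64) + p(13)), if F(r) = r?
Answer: 1125 + 250*I*sqrt(5285) ≈ 1125.0 + 18175.0*I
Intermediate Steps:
Z(h) = sqrt(h - 2*(29 + h)*(50 + h)) (Z(h) = sqrt(h - 2*(50 + h)*(29 + h)) = sqrt(h - 2*(29 + h)*(50 + h)))
(119 + v(F(6)))*(Z(64) + p(13)) = (119 + 6)*(sqrt(-2900 - 157*64 - 2*64**2) + (-4 + 13)) = 125*(sqrt(-2900 - 10048 - 2*4096) + 9) = 125*(sqrt(-2900 - 10048 - 8192) + 9) = 125*(sqrt(-21140) + 9) = 125*(2*I*sqrt(5285) + 9) = 125*(9 + 2*I*sqrt(5285)) = 1125 + 250*I*sqrt(5285)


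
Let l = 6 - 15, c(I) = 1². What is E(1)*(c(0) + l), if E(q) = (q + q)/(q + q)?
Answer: -8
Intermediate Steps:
c(I) = 1
l = -9
E(q) = 1 (E(q) = (2*q)/((2*q)) = (2*q)*(1/(2*q)) = 1)
E(1)*(c(0) + l) = 1*(1 - 9) = 1*(-8) = -8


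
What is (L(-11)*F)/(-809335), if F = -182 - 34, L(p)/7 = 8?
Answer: 12096/809335 ≈ 0.014946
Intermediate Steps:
L(p) = 56 (L(p) = 7*8 = 56)
F = -216
(L(-11)*F)/(-809335) = (56*(-216))/(-809335) = -12096*(-1/809335) = 12096/809335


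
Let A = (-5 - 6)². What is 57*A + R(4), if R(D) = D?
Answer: 6901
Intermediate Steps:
A = 121 (A = (-11)² = 121)
57*A + R(4) = 57*121 + 4 = 6897 + 4 = 6901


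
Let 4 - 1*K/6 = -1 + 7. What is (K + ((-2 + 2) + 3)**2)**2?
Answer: 9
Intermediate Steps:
K = -12 (K = 24 - 6*(-1 + 7) = 24 - 6*6 = 24 - 36 = -12)
(K + ((-2 + 2) + 3)**2)**2 = (-12 + ((-2 + 2) + 3)**2)**2 = (-12 + (0 + 3)**2)**2 = (-12 + 3**2)**2 = (-12 + 9)**2 = (-3)**2 = 9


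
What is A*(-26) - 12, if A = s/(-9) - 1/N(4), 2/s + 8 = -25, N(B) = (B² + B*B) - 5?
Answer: -370/33 ≈ -11.212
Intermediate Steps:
N(B) = -5 + 2*B² (N(B) = (B² + B²) - 5 = 2*B² - 5 = -5 + 2*B²)
s = -2/33 (s = 2/(-8 - 25) = 2/(-33) = 2*(-1/33) = -2/33 ≈ -0.060606)
A = -1/33 (A = -2/33/(-9) - 1/(-5 + 2*4²) = -2/33*(-⅑) - 1/(-5 + 2*16) = 2/297 - 1/(-5 + 32) = 2/297 - 1/27 = -1/33 ≈ -0.030303)
A*(-26) - 12 = -1/33*(-26) - 12 = 26/33 - 12 = -370/33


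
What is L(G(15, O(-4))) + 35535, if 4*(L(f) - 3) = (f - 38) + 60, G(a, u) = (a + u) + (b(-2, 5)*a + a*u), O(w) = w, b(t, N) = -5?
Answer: 71025/2 ≈ 35513.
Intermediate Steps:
G(a, u) = u - 4*a + a*u (G(a, u) = (a + u) + (-5*a + a*u) = u - 4*a + a*u)
L(f) = 17/2 + f/4 (L(f) = 3 + ((f - 38) + 60)/4 = 3 + ((-38 + f) + 60)/4 = 3 + (22 + f)/4 = 3 + (11/2 + f/4) = 17/2 + f/4)
L(G(15, O(-4))) + 35535 = (17/2 + (-4 - 4*15 + 15*(-4))/4) + 35535 = (17/2 + (-4 - 60 - 60)/4) + 35535 = (17/2 + (1/4)*(-124)) + 35535 = (17/2 - 31) + 35535 = -45/2 + 35535 = 71025/2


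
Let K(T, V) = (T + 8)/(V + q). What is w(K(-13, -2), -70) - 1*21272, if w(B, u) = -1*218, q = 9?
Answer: -21490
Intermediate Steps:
K(T, V) = (8 + T)/(9 + V) (K(T, V) = (T + 8)/(V + 9) = (8 + T)/(9 + V))
w(B, u) = -218
w(K(-13, -2), -70) - 1*21272 = -218 - 1*21272 = -218 - 21272 = -21490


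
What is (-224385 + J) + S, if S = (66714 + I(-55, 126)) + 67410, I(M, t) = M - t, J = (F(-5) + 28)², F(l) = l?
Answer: -89913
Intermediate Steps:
J = 529 (J = (-5 + 28)² = 23² = 529)
S = 133943 (S = (66714 + (-55 - 1*126)) + 67410 = (66714 + (-55 - 126)) + 67410 = (66714 - 181) + 67410 = 66533 + 67410 = 133943)
(-224385 + J) + S = (-224385 + 529) + 133943 = -223856 + 133943 = -89913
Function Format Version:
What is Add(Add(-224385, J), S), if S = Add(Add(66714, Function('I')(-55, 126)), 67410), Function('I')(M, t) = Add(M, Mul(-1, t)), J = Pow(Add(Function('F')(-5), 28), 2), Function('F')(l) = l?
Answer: -89913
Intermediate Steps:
J = 529 (J = Pow(Add(-5, 28), 2) = Pow(23, 2) = 529)
S = 133943 (S = Add(Add(66714, Add(-55, Mul(-1, 126))), 67410) = Add(Add(66714, Add(-55, -126)), 67410) = Add(Add(66714, -181), 67410) = Add(66533, 67410) = 133943)
Add(Add(-224385, J), S) = Add(Add(-224385, 529), 133943) = Add(-223856, 133943) = -89913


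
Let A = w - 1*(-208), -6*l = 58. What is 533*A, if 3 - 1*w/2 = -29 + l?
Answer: 465842/3 ≈ 1.5528e+5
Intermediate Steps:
l = -29/3 (l = -⅙*58 = -29/3 ≈ -9.6667)
w = 250/3 (w = 6 - 2*(-29 - 29/3) = 6 - 2*(-116/3) = 6 + 232/3 = 250/3 ≈ 83.333)
A = 874/3 (A = 250/3 - 1*(-208) = 250/3 + 208 = 874/3 ≈ 291.33)
533*A = 533*(874/3) = 465842/3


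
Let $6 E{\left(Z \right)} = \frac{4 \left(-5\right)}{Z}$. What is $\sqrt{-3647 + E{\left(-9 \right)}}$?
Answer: $\frac{i \sqrt{295377}}{9} \approx 60.387 i$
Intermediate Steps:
$E{\left(Z \right)} = - \frac{10}{3 Z}$ ($E{\left(Z \right)} = \frac{4 \left(-5\right) \frac{1}{Z}}{6} = \frac{\left(-20\right) \frac{1}{Z}}{6} = - \frac{10}{3 Z}$)
$\sqrt{-3647 + E{\left(-9 \right)}} = \sqrt{-3647 - \frac{10}{3 \left(-9\right)}} = \sqrt{-3647 - - \frac{10}{27}} = \sqrt{-3647 + \frac{10}{27}} = \sqrt{- \frac{98459}{27}} = \frac{i \sqrt{295377}}{9}$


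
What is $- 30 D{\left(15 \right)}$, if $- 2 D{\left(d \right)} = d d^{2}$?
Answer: $50625$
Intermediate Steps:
$D{\left(d \right)} = - \frac{d^{3}}{2}$ ($D{\left(d \right)} = - \frac{d d^{2}}{2} = - \frac{d^{3}}{2}$)
$- 30 D{\left(15 \right)} = - 30 \left(- \frac{15^{3}}{2}\right) = - 30 \left(\left(- \frac{1}{2}\right) 3375\right) = \left(-30\right) \left(- \frac{3375}{2}\right) = 50625$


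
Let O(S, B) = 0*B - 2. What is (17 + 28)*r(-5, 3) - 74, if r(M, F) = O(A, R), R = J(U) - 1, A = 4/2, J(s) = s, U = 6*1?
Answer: -164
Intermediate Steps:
U = 6
A = 2 (A = 4*(½) = 2)
R = 5 (R = 6 - 1 = 5)
O(S, B) = -2 (O(S, B) = 0 - 2 = -2)
r(M, F) = -2
(17 + 28)*r(-5, 3) - 74 = (17 + 28)*(-2) - 74 = 45*(-2) - 74 = -90 - 74 = -164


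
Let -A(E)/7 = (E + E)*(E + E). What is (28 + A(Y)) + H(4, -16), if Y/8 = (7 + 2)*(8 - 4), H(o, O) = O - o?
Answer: -2322424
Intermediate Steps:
Y = 288 (Y = 8*((7 + 2)*(8 - 4)) = 8*(9*4) = 8*36 = 288)
A(E) = -28*E**2 (A(E) = -7*(E + E)*(E + E) = -7*2*E*2*E = -28*E**2)
(28 + A(Y)) + H(4, -16) = (28 - 28*288**2) + (-16 - 1*4) = (28 - 28*82944) + (-16 - 4) = (28 - 2322432) - 20 = -2322404 - 20 = -2322424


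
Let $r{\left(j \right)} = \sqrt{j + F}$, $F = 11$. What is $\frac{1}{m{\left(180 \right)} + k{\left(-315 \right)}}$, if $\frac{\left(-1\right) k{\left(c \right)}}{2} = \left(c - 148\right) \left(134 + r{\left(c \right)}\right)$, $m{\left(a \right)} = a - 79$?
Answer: $\frac{124185}{15682586929} - \frac{3704 i \sqrt{19}}{15682586929} \approx 7.9187 \cdot 10^{-6} - 1.0295 \cdot 10^{-6} i$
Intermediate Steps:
$r{\left(j \right)} = \sqrt{11 + j}$ ($r{\left(j \right)} = \sqrt{j + 11} = \sqrt{11 + j}$)
$m{\left(a \right)} = -79 + a$
$k{\left(c \right)} = - 2 \left(-148 + c\right) \left(134 + \sqrt{11 + c}\right)$ ($k{\left(c \right)} = - 2 \left(c - 148\right) \left(134 + \sqrt{11 + c}\right) = - 2 \left(-148 + c\right) \left(134 + \sqrt{11 + c}\right)$)
$\frac{1}{m{\left(180 \right)} + k{\left(-315 \right)}} = \frac{1}{\left(-79 + 180\right) + \left(39664 - -84420 + 296 \sqrt{11 - 315} - - 630 \sqrt{11 - 315}\right)} = \frac{1}{101 + \left(39664 + 84420 + 296 \sqrt{-304} - - 630 \sqrt{-304}\right)} = \frac{1}{101 + \left(39664 + 84420 + 296 \cdot 4 i \sqrt{19} - - 630 \cdot 4 i \sqrt{19}\right)} = \frac{1}{101 + \left(39664 + 84420 + 1184 i \sqrt{19} + 2520 i \sqrt{19}\right)} = \frac{1}{101 + \left(124084 + 3704 i \sqrt{19}\right)} = \frac{1}{124185 + 3704 i \sqrt{19}}$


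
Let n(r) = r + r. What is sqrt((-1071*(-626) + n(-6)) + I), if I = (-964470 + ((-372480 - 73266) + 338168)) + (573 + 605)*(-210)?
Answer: I*sqrt(648994) ≈ 805.6*I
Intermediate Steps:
n(r) = 2*r
I = -1319428 (I = (-964470 + (-445746 + 338168)) + 1178*(-210) = (-964470 - 107578) - 247380 = -1072048 - 247380 = -1319428)
sqrt((-1071*(-626) + n(-6)) + I) = sqrt((-1071*(-626) + 2*(-6)) - 1319428) = sqrt((670446 - 12) - 1319428) = sqrt(670434 - 1319428) = sqrt(-648994) = I*sqrt(648994)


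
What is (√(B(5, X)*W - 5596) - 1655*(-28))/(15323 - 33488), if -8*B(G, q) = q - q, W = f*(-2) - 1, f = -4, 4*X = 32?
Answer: -1324/519 - 2*I*√1399/18165 ≈ -2.5511 - 0.0041182*I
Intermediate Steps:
X = 8 (X = (¼)*32 = 8)
W = 7 (W = -4*(-2) - 1 = 8 - 1 = 7)
B(G, q) = 0 (B(G, q) = -(q - q)/8 = -⅛*0 = 0)
(√(B(5, X)*W - 5596) - 1655*(-28))/(15323 - 33488) = (√(0*7 - 5596) - 1655*(-28))/(15323 - 33488) = (√(0 - 5596) + 46340)/(-18165) = (√(-5596) + 46340)*(-1/18165) = (2*I*√1399 + 46340)*(-1/18165) = (46340 + 2*I*√1399)*(-1/18165) = -1324/519 - 2*I*√1399/18165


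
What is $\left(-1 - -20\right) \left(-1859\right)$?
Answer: $-35321$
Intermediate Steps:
$\left(-1 - -20\right) \left(-1859\right) = \left(-1 + 20\right) \left(-1859\right) = 19 \left(-1859\right) = -35321$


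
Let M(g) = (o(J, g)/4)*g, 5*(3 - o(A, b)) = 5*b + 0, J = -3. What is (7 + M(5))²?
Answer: 81/4 ≈ 20.250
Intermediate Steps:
o(A, b) = 3 - b (o(A, b) = 3 - (5*b + 0)/5 = 3 - b)
M(g) = g*(¾ - g/4) (M(g) = ((3 - g)/4)*g = ((3 - g)*(¼))*g = (¾ - g/4)*g = g*(¾ - g/4))
(7 + M(5))² = (7 + (¼)*5*(3 - 1*5))² = (7 + (¼)*5*(3 - 5))² = (7 + (¼)*5*(-2))² = (7 - 5/2)² = (9/2)² = 81/4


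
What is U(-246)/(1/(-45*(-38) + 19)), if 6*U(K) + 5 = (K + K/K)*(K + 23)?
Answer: 15742545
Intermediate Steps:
U(K) = -5/6 + (1 + K)*(23 + K)/6 (U(K) = -5/6 + ((K + K/K)*(K + 23))/6 = -5/6 + ((K + 1)*(23 + K))/6 = -5/6 + ((1 + K)*(23 + K))/6 = -5/6 + (1 + K)*(23 + K)/6)
U(-246)/(1/(-45*(-38) + 19)) = (3 + 4*(-246) + (1/6)*(-246)**2)/(1/(-45*(-38) + 19)) = (3 - 984 + (1/6)*60516)/(1/(1710 + 19)) = (3 - 984 + 10086)/(1/1729) = 9105/(1/1729) = 9105*1729 = 15742545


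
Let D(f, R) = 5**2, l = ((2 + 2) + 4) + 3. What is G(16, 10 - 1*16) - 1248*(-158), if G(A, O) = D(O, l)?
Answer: 197209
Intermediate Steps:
l = 11 (l = (4 + 4) + 3 = 8 + 3 = 11)
D(f, R) = 25
G(A, O) = 25
G(16, 10 - 1*16) - 1248*(-158) = 25 - 1248*(-158) = 25 + 197184 = 197209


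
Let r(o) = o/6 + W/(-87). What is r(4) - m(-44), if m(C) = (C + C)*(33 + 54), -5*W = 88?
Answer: 1110246/145 ≈ 7656.9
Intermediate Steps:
W = -88/5 (W = -⅕*88 = -88/5 ≈ -17.600)
r(o) = 88/435 + o/6 (r(o) = o/6 - 88/5/(-87) = o*(⅙) - 88/5*(-1/87) = o/6 + 88/435 = 88/435 + o/6)
m(C) = 174*C (m(C) = (2*C)*87 = 174*C)
r(4) - m(-44) = (88/435 + (⅙)*4) - 174*(-44) = (88/435 + ⅔) - 1*(-7656) = 126/145 + 7656 = 1110246/145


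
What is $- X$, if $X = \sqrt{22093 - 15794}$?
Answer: $- \sqrt{6299} \approx -79.366$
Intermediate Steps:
$X = \sqrt{6299} \approx 79.366$
$- X = - \sqrt{6299}$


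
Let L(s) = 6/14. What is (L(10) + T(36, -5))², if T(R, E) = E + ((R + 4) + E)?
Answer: 45369/49 ≈ 925.90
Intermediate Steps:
L(s) = 3/7 (L(s) = 6*(1/14) = 3/7)
T(R, E) = 4 + R + 2*E (T(R, E) = E + ((4 + R) + E) = E + (4 + E + R) = 4 + R + 2*E)
(L(10) + T(36, -5))² = (3/7 + (4 + 36 + 2*(-5)))² = (3/7 + (4 + 36 - 10))² = (3/7 + 30)² = (213/7)² = 45369/49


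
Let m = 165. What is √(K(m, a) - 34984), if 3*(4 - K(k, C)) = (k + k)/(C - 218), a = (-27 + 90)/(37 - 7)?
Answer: 4*I*√10190577155/2159 ≈ 187.03*I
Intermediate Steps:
a = 21/10 (a = 63/30 = 63*(1/30) = 21/10 ≈ 2.1000)
K(k, C) = 4 - 2*k/(3*(-218 + C)) (K(k, C) = 4 - (k + k)/(3*(C - 218)) = 4 - 2*k/(3*(-218 + C)))
√(K(m, a) - 34984) = √(2*(-1308 - 1*165 + 6*(21/10))/(3*(-218 + 21/10)) - 34984) = √(2*(-1308 - 165 + 63/5)/(3*(-2159/10)) - 34984) = √((⅔)*(-10/2159)*(-7302/5) - 34984) = √(9736/2159 - 34984) = √(-75520720/2159) = 4*I*√10190577155/2159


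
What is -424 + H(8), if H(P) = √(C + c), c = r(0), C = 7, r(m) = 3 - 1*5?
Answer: -424 + √5 ≈ -421.76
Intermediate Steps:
r(m) = -2 (r(m) = 3 - 5 = -2)
c = -2
H(P) = √5 (H(P) = √(7 - 2) = √5)
-424 + H(8) = -424 + √5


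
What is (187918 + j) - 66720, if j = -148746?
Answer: -27548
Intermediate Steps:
(187918 + j) - 66720 = (187918 - 148746) - 66720 = 39172 - 66720 = -27548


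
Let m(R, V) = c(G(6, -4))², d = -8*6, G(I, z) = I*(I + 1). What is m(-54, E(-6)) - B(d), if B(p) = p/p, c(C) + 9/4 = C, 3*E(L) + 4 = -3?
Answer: 25265/16 ≈ 1579.1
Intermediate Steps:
E(L) = -7/3 (E(L) = -4/3 + (⅓)*(-3) = -4/3 - 1 = -7/3)
G(I, z) = I*(1 + I)
c(C) = -9/4 + C
d = -48
B(p) = 1
m(R, V) = 25281/16 (m(R, V) = (-9/4 + 6*(1 + 6))² = (-9/4 + 6*7)² = (-9/4 + 42)² = (159/4)² = 25281/16)
m(-54, E(-6)) - B(d) = 25281/16 - 1*1 = 25281/16 - 1 = 25265/16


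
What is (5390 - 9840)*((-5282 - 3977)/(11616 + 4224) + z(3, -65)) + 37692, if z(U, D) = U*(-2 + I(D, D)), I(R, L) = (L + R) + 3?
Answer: 2791709983/1584 ≈ 1.7624e+6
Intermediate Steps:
I(R, L) = 3 + L + R
z(U, D) = U*(1 + 2*D) (z(U, D) = U*(-2 + (3 + D + D)) = U*(-2 + (3 + 2*D)) = U*(1 + 2*D))
(5390 - 9840)*((-5282 - 3977)/(11616 + 4224) + z(3, -65)) + 37692 = (5390 - 9840)*((-5282 - 3977)/(11616 + 4224) + 3*(1 + 2*(-65))) + 37692 = -4450*(-9259/15840 + 3*(1 - 130)) + 37692 = -4450*(-9259*1/15840 + 3*(-129)) + 37692 = -4450*(-9259/15840 - 387) + 37692 = -4450*(-6139339/15840) + 37692 = 2732005855/1584 + 37692 = 2791709983/1584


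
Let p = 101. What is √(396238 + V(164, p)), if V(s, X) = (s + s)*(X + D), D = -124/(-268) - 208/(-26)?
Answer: √1939884366/67 ≈ 657.38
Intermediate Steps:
D = 567/67 (D = -124*(-1/268) - 208*(-1/26) = 31/67 + 8 = 567/67 ≈ 8.4627)
V(s, X) = 2*s*(567/67 + X) (V(s, X) = (s + s)*(X + 567/67) = (2*s)*(567/67 + X) = 2*s*(567/67 + X))
√(396238 + V(164, p)) = √(396238 + (2/67)*164*(567 + 67*101)) = √(396238 + (2/67)*164*(567 + 6767)) = √(396238 + (2/67)*164*7334) = √(396238 + 2405552/67) = √(28953498/67) = √1939884366/67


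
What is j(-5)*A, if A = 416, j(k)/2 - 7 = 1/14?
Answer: 41184/7 ≈ 5883.4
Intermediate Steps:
j(k) = 99/7 (j(k) = 14 + 2/14 = 14 + 2*(1/14) = 14 + 1/7 = 99/7)
j(-5)*A = (99/7)*416 = 41184/7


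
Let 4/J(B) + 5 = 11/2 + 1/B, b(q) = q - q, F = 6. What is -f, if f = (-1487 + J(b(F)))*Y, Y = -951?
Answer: -1414137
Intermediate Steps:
b(q) = 0
J(B) = 4/(½ + 1/B) (J(B) = 4/(-5 + (11/2 + 1/B)) = 4/(½ + 1/B))
f = 1414137 (f = (-1487 + 8*0/(2 + 0))*(-951) = (-1487 + 8*0/2)*(-951) = (-1487 + 8*0*(½))*(-951) = (-1487 + 0)*(-951) = -1487*(-951) = 1414137)
-f = -1*1414137 = -1414137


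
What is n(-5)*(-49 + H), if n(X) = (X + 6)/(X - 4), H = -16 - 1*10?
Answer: 25/3 ≈ 8.3333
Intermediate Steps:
H = -26 (H = -16 - 10 = -26)
n(X) = (6 + X)/(-4 + X)
n(-5)*(-49 + H) = ((6 - 5)/(-4 - 5))*(-49 - 26) = (1/(-9))*(-75) = -⅑*1*(-75) = -⅑*(-75) = 25/3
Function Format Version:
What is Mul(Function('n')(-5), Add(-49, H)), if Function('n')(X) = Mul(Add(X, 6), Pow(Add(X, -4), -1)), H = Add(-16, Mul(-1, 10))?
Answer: Rational(25, 3) ≈ 8.3333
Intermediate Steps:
H = -26 (H = Add(-16, -10) = -26)
Function('n')(X) = Mul(Pow(Add(-4, X), -1), Add(6, X)) (Function('n')(X) = Mul(Add(6, X), Pow(Add(-4, X), -1)) = Mul(Pow(Add(-4, X), -1), Add(6, X)))
Mul(Function('n')(-5), Add(-49, H)) = Mul(Mul(Pow(Add(-4, -5), -1), Add(6, -5)), Add(-49, -26)) = Mul(Mul(Pow(-9, -1), 1), -75) = Mul(Mul(Rational(-1, 9), 1), -75) = Mul(Rational(-1, 9), -75) = Rational(25, 3)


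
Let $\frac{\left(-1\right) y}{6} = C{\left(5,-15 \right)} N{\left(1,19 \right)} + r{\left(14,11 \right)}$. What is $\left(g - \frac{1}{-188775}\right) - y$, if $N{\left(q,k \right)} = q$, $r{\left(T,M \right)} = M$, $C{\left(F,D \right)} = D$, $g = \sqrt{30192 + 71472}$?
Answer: $- \frac{4530599}{188775} + 12 \sqrt{706} \approx 294.85$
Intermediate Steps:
$g = 12 \sqrt{706}$ ($g = \sqrt{101664} = 12 \sqrt{706} \approx 318.85$)
$y = 24$ ($y = - 6 \left(\left(-15\right) 1 + 11\right) = - 6 \left(-15 + 11\right) = \left(-6\right) \left(-4\right) = 24$)
$\left(g - \frac{1}{-188775}\right) - y = \left(12 \sqrt{706} - \frac{1}{-188775}\right) - 24 = \left(12 \sqrt{706} - - \frac{1}{188775}\right) - 24 = \left(12 \sqrt{706} + \frac{1}{188775}\right) - 24 = \left(\frac{1}{188775} + 12 \sqrt{706}\right) - 24 = - \frac{4530599}{188775} + 12 \sqrt{706}$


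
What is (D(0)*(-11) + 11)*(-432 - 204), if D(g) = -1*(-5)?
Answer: 27984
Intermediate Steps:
D(g) = 5
(D(0)*(-11) + 11)*(-432 - 204) = (5*(-11) + 11)*(-432 - 204) = (-55 + 11)*(-636) = -44*(-636) = 27984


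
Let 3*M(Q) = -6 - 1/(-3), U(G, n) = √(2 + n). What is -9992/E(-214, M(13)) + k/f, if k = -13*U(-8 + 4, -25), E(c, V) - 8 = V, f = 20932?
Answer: -89928/55 - 13*I*√23/20932 ≈ -1635.1 - 0.0029785*I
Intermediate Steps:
M(Q) = -17/9 (M(Q) = (-6 - 1/(-3))/3 = (-6 - 1*(-⅓))/3 = (-6 + ⅓)/3 = (⅓)*(-17/3) = -17/9)
E(c, V) = 8 + V
k = -13*I*√23 (k = -13*√(2 - 25) = -13*I*√23 ≈ -62.346*I)
-9992/E(-214, M(13)) + k/f = -9992/(8 - 17/9) - 13*I*√23/20932 = -9992/55/9 - 13*I*√23*(1/20932) = -9992*9/55 - 13*I*√23/20932 = -89928/55 - 13*I*√23/20932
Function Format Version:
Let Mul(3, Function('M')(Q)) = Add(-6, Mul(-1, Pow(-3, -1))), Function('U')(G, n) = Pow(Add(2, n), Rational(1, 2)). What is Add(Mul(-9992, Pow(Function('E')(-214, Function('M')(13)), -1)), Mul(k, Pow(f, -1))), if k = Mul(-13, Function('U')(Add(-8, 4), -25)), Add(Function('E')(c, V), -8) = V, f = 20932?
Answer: Add(Rational(-89928, 55), Mul(Rational(-13, 20932), I, Pow(23, Rational(1, 2)))) ≈ Add(-1635.1, Mul(-0.0029785, I))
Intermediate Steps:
Function('M')(Q) = Rational(-17, 9) (Function('M')(Q) = Mul(Rational(1, 3), Add(-6, Mul(-1, Pow(-3, -1)))) = Mul(Rational(1, 3), Add(-6, Mul(-1, Rational(-1, 3)))) = Mul(Rational(1, 3), Add(-6, Rational(1, 3))) = Mul(Rational(1, 3), Rational(-17, 3)) = Rational(-17, 9))
Function('E')(c, V) = Add(8, V)
k = Mul(-13, I, Pow(23, Rational(1, 2))) (k = Mul(-13, Pow(Add(2, -25), Rational(1, 2))) = Mul(-13, Pow(-23, Rational(1, 2))) = Mul(-13, Mul(I, Pow(23, Rational(1, 2)))) = Mul(-13, I, Pow(23, Rational(1, 2))) ≈ Mul(-62.346, I))
Add(Mul(-9992, Pow(Function('E')(-214, Function('M')(13)), -1)), Mul(k, Pow(f, -1))) = Add(Mul(-9992, Pow(Add(8, Rational(-17, 9)), -1)), Mul(Mul(-13, I, Pow(23, Rational(1, 2))), Pow(20932, -1))) = Add(Mul(-9992, Pow(Rational(55, 9), -1)), Mul(Mul(-13, I, Pow(23, Rational(1, 2))), Rational(1, 20932))) = Add(Mul(-9992, Rational(9, 55)), Mul(Rational(-13, 20932), I, Pow(23, Rational(1, 2)))) = Add(Rational(-89928, 55), Mul(Rational(-13, 20932), I, Pow(23, Rational(1, 2))))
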